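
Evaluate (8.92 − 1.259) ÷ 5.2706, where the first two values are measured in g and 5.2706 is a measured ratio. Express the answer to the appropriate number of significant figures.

8.92 g − 1.259 g = 7.661 g; the difference is limited to 2 decimal places (3 s.f.).
Carrying full precision, 7.661 ÷ 5.2706 = 1.45353470193… g; 5.2706 has 5 s.f., so the result keeps min(3, 5) = 3 s.f.
Rounded to 3 significant figures: 1.45 g.

1.45 g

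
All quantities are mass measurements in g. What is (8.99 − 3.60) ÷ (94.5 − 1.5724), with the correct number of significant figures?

0.0580

8.99 − 3.60 = 5.39, limited to 2 d.p. → 3 s.f.; 94.5 − 1.5724 = 92.9276, limited to 1 d.p. → 3 s.f.
Carrying full precision, 5.39 ÷ 92.9276 = 0.0580021436043…; keep min(3, 3) = 3 s.f.
Rounded to 3 significant figures: 0.0580.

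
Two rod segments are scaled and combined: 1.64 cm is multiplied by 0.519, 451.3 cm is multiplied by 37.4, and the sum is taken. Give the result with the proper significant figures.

1.64 × 0.519 = 0.85116 → 0.851 cm (3 s.f., last digit at the 10^-3 place).
451.3 × 37.4 = 16878.62 → 1.69 × 10⁴ cm (3 s.f., last digit at the 10^2 place).
Sum: 16879.47116 cm; keep the coarser place, 10^2.
Result: 1.69 × 10⁴ cm.

1.69 × 10⁴ cm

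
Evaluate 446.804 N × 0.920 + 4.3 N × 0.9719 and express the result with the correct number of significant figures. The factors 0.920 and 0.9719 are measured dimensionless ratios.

415 N

446.804 × 0.920 = 411.05968 → 411 N (3 s.f., last digit at the 10^0 place).
4.3 × 0.9719 = 4.17917 → 4.2 N (2 s.f., last digit at the 10^-1 place).
Sum: 415.23885 N; keep the coarser place, 10^0.
Result: 415 N.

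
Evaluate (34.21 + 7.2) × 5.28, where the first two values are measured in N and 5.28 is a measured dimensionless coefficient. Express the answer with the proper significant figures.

2.19 × 10^2 N

34.21 N + 7.2 N = 41.41 N; the sum is limited to 1 decimal place (3 s.f.).
Carrying full precision, 41.41 × 5.28 = 218.6448 N; 5.28 has 3 s.f., so the result keeps min(3, 3) = 3 s.f.
Rounded to 3 significant figures: 2.19 × 10^2 N.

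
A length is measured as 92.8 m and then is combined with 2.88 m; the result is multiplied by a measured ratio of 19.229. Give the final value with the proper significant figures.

1.84 × 10^3 m

92.8 m + 2.88 m = 95.68 m; the sum is limited to 1 decimal place (3 s.f.).
Carrying full precision, 95.68 × 19.229 = 1839.83072 m; 19.229 has 5 s.f., so the result keeps min(3, 5) = 3 s.f.
Rounded to 3 significant figures: 1.84 × 10^3 m.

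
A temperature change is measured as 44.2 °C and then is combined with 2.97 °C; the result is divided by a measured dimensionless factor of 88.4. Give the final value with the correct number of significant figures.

44.2 °C + 2.97 °C = 47.17 °C; the sum is limited to 1 decimal place (3 s.f.).
Carrying full precision, 47.17 ÷ 88.4 = 0.533597285068… °C; 88.4 has 3 s.f., so the result keeps min(3, 3) = 3 s.f.
Rounded to 3 significant figures: 0.534 °C.

0.534 °C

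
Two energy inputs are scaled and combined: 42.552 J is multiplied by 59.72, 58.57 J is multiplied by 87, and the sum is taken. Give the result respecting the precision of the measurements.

42.552 × 59.72 = 2541.20544 → 2541 J (4 s.f., last digit at the 10^0 place).
58.57 × 87 = 5095.59 → 5.1 × 10³ J (2 s.f., last digit at the 10^2 place).
Sum: 7636.79544 J; keep the coarser place, 10^2.
Result: 7.6 × 10³ J.

7.6 × 10³ J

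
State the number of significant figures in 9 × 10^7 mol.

9 × 10^7: in scientific notation every digit of the coefficient is significant.

1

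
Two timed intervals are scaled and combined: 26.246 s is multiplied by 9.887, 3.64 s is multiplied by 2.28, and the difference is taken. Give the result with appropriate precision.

26.246 × 9.887 = 259.494202 → 259.5 s (4 s.f., last digit at the 10^-1 place).
3.64 × 2.28 = 8.2992 → 8.30 s (3 s.f., last digit at the 10^-2 place).
Difference: 251.195002 s; keep the coarser place, 10^-1.
Result: 251.2 s.

251.2 s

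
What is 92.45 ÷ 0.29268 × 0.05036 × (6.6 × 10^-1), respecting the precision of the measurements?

92.45 ÷ 0.29268 × 0.05036 × (6.6 × 10^-1) = 10.4988933989…
Multiplication/division keeps the fewest significant figures: 92.45 → 4 s.f., 0.29268 → 5 s.f., 0.05036 → 4 s.f., 6.6 × 10^-1 → 2 s.f.; limit is 2.
Rounded to 2 significant figures: 1.0 × 10^1.

1.0 × 10^1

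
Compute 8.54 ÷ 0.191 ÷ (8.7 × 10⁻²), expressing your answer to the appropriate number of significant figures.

8.54 ÷ 0.191 ÷ (8.7 × 10⁻²) = 513.931515917…
Multiplication/division keeps the fewest significant figures: 8.54 → 3 s.f., 0.191 → 3 s.f., 8.7 × 10⁻² → 2 s.f.; limit is 2.
Rounded to 2 significant figures: 5.1 × 10².

5.1 × 10²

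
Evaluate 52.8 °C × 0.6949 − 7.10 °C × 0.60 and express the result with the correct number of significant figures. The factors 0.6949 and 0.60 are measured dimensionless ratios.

52.8 × 0.6949 = 36.69072 → 36.7 °C (3 s.f., last digit at the 10^-1 place).
7.10 × 0.60 = 4.26 → 4.3 °C (2 s.f., last digit at the 10^-1 place).
Difference: 32.43072 °C; keep the coarser place, 10^-1.
Result: 32.4 °C.

32.4 °C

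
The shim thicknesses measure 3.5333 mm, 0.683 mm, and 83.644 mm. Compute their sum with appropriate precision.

3.5333 mm + 0.683 mm + 83.644 mm = 87.8603 mm.
Addition/subtraction keeps the fewest decimal places: 3.5333 → 4 decimal places, 0.683 → 3 decimal places, 83.644 → 3 decimal places; limit is 3.
Rounded to 3 decimal places: 87.860 mm.

87.860 mm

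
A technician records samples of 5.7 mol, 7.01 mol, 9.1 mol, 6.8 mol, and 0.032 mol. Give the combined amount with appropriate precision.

28.6 mol

5.7 mol + 7.01 mol + 9.1 mol + 6.8 mol + 0.032 mol = 28.642 mol.
Addition/subtraction keeps the fewest decimal places: 5.7 → 1 decimal place, 7.01 → 2 decimal places, 9.1 → 1 decimal place, 6.8 → 1 decimal place, 0.032 → 3 decimal places; limit is 1.
Rounded to 1 decimal place: 28.6 mol.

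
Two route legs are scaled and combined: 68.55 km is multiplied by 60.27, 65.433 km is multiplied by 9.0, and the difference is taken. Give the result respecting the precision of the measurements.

68.55 × 60.27 = 4131.5085 → 4.132 × 10^3 km (4 s.f., last digit at the 10^0 place).
65.433 × 9.0 = 588.897 → 5.9 × 10^2 km (2 s.f., last digit at the 10^1 place).
Difference: 3542.6115 km; keep the coarser place, 10^1.
Result: 3.54 × 10^3 km.

3.54 × 10^3 km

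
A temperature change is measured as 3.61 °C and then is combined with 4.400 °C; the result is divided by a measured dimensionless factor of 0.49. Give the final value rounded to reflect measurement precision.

16 °C

3.61 °C + 4.400 °C = 8.010 °C; the sum is limited to 2 decimal places (3 s.f.).
Carrying full precision, 8.010 ÷ 0.49 = 16.3469387755… °C; 0.49 has 2 s.f., so the result keeps min(3, 2) = 2 s.f.
Rounded to 2 significant figures: 16 °C.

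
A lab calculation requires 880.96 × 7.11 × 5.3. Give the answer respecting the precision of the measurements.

3.3 × 10^4

880.96 × 7.11 × 5.3 = 33197.21568
Multiplication/division keeps the fewest significant figures: 880.96 → 5 s.f., 7.11 → 3 s.f., 5.3 → 2 s.f.; limit is 2.
Rounded to 2 significant figures: 3.3 × 10^4.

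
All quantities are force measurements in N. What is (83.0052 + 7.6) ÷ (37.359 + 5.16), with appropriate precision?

2.13

83.0052 + 7.6 = 90.6052, limited to 1 d.p. → 3 s.f.; 37.359 + 5.16 = 42.519, limited to 2 d.p. → 4 s.f.
Carrying full precision, 90.6052 ÷ 42.519 = 2.1309344058…; keep min(3, 4) = 3 s.f.
Rounded to 3 significant figures: 2.13.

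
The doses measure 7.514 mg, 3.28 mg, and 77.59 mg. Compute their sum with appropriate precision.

88.38 mg

7.514 mg + 3.28 mg + 77.59 mg = 88.384 mg.
Addition/subtraction keeps the fewest decimal places: 7.514 → 3 decimal places, 3.28 → 2 decimal places, 77.59 → 2 decimal places; limit is 2.
Rounded to 2 decimal places: 88.38 mg.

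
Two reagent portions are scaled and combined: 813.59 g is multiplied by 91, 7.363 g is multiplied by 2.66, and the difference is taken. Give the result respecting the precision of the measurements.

7.4 × 10^4 g

813.59 × 91 = 74036.69 → 7.4 × 10^4 g (2 s.f., last digit at the 10^3 place).
7.363 × 2.66 = 19.58558 → 19.6 g (3 s.f., last digit at the 10^-1 place).
Difference: 74017.10442 g; keep the coarser place, 10^3.
Result: 7.4 × 10^4 g.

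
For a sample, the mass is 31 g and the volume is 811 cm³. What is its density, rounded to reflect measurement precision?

density = 31 g ÷ 811 cm³ = 0.0382244143033… g/cm³.
31 has 2 significant figures; 811 has 3.
Division/multiplication keeps the fewest: 2 significant figures.
Rounded: 0.038 g/cm³.

0.038 g/cm³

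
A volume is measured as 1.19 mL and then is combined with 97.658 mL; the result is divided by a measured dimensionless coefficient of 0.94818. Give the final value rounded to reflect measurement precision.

1.19 mL + 97.658 mL = 98.848 mL; the sum is limited to 2 decimal places (4 s.f.).
Carrying full precision, 98.848 ÷ 0.94818 = 104.250247843… mL; 0.94818 has 5 s.f., so the result keeps min(4, 5) = 4 s.f.
Rounded to 4 significant figures: 104.3 mL.

104.3 mL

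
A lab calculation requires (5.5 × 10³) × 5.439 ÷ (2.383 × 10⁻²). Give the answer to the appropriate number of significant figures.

(5.5 × 10³) × 5.439 ÷ (2.383 × 10⁻²) = 1255329.4167…
Multiplication/division keeps the fewest significant figures: 5.5 × 10³ → 2 s.f., 5.439 → 4 s.f., 2.383 × 10⁻² → 4 s.f.; limit is 2.
Rounded to 2 significant figures: 1.3 × 10⁶.

1.3 × 10⁶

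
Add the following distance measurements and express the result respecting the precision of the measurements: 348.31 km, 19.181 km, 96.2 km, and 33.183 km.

496.9 km

348.31 km + 19.181 km + 96.2 km + 33.183 km = 496.874 km.
Addition/subtraction keeps the fewest decimal places: 348.31 → 2 decimal places, 19.181 → 3 decimal places, 96.2 → 1 decimal place, 33.183 → 3 decimal places; limit is 1.
Rounded to 1 decimal place: 496.9 km.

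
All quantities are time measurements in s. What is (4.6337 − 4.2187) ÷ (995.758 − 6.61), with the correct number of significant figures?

4.196 × 10^-4

4.6337 − 4.2187 = 0.4150, limited to 4 d.p. → 4 s.f.; 995.758 − 6.61 = 989.148, limited to 2 d.p. → 5 s.f.
Carrying full precision, 0.4150 ÷ 989.148 = 0.000419552989037…; keep min(4, 5) = 4 s.f.
Rounded to 4 significant figures: 4.196 × 10^-4.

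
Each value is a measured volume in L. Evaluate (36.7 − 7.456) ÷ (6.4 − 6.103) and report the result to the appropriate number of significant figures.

1 × 10²

36.7 − 7.456 = 29.244, limited to 1 d.p. → 3 s.f.; 6.4 − 6.103 = 0.297, limited to 1 d.p. → 1 s.f.
Carrying full precision, 29.244 ÷ 0.297 = 98.4646464646…; keep min(3, 1) = 1 s.f.
Rounded to 1 significant figure: 1 × 10².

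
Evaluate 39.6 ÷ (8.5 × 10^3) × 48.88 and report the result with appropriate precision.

39.6 ÷ (8.5 × 10^3) × 48.88 = 0.227723294118…
Multiplication/division keeps the fewest significant figures: 39.6 → 3 s.f., 8.5 × 10^3 → 2 s.f., 48.88 → 4 s.f.; limit is 2.
Rounded to 2 significant figures: 0.23.

0.23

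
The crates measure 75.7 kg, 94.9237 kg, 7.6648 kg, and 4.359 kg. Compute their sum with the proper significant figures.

75.7 kg + 94.9237 kg + 7.6648 kg + 4.359 kg = 182.6475 kg.
Addition/subtraction keeps the fewest decimal places: 75.7 → 1 decimal place, 94.9237 → 4 decimal places, 7.6648 → 4 decimal places, 4.359 → 3 decimal places; limit is 1.
Rounded to 1 decimal place: 182.6 kg.

182.6 kg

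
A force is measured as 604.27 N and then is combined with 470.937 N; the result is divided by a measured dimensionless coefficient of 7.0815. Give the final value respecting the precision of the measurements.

151.83 N

604.27 N + 470.937 N = 1075.207 N; the sum is limited to 2 decimal places (6 s.f.).
Carrying full precision, 1075.207 ÷ 7.0815 = 151.833227424… N; 7.0815 has 5 s.f., so the result keeps min(6, 5) = 5 s.f.
Rounded to 5 significant figures: 151.83 N.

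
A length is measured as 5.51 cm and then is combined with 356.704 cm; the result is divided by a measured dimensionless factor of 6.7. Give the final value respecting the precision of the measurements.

54 cm

5.51 cm + 356.704 cm = 362.214 cm; the sum is limited to 2 decimal places (5 s.f.).
Carrying full precision, 362.214 ÷ 6.7 = 54.0617910448… cm; 6.7 has 2 s.f., so the result keeps min(5, 2) = 2 s.f.
Rounded to 2 significant figures: 54 cm.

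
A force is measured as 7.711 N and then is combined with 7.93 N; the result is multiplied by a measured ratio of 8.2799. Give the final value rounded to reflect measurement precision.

7.711 N + 7.93 N = 15.641 N; the sum is limited to 2 decimal places (4 s.f.).
Carrying full precision, 15.641 × 8.2799 = 129.5059159 N; 8.2799 has 5 s.f., so the result keeps min(4, 5) = 4 s.f.
Rounded to 4 significant figures: 129.5 N.

129.5 N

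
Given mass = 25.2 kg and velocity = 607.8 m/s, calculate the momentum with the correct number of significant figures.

momentum = 25.2 kg × 607.8 m/s = 15316.56 kg·m/s.
25.2 has 3 significant figures; 607.8 has 4.
Division/multiplication keeps the fewest: 3 significant figures.
Rounded: 1.53 × 10⁴ kg·m/s.

1.53 × 10⁴ kg·m/s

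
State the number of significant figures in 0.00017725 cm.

5

0.00017725: leading zeros are not significant.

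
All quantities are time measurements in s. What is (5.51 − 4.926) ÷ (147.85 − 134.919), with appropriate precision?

5.51 − 4.926 = 0.584, limited to 2 d.p. → 2 s.f.; 147.85 − 134.919 = 12.931, limited to 2 d.p. → 4 s.f.
Carrying full precision, 0.584 ÷ 12.931 = 0.0451627871008…; keep min(2, 4) = 2 s.f.
Rounded to 2 significant figures: 0.045.

0.045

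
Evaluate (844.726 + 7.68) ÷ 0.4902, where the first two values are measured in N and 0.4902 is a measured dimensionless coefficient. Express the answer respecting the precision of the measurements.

1.739 × 10³ N

844.726 N + 7.68 N = 852.406 N; the sum is limited to 2 decimal places (5 s.f.).
Carrying full precision, 852.406 ÷ 0.4902 = 1738.89432885… N; 0.4902 has 4 s.f., so the result keeps min(5, 4) = 4 s.f.
Rounded to 4 significant figures: 1.739 × 10³ N.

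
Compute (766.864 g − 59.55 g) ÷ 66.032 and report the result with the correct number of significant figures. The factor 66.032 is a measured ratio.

10.712 g

766.864 g − 59.55 g = 707.314 g; the difference is limited to 2 decimal places (5 s.f.).
Carrying full precision, 707.314 ÷ 66.032 = 10.7116852435… g; 66.032 has 5 s.f., so the result keeps min(5, 5) = 5 s.f.
Rounded to 5 significant figures: 10.712 g.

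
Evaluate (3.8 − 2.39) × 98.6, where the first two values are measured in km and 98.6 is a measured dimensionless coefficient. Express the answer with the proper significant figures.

1.4 × 10² km

3.8 km − 2.39 km = 1.41 km; the difference is limited to 1 decimal place (2 s.f.).
Carrying full precision, 1.41 × 98.6 = 139.026 km; 98.6 has 3 s.f., so the result keeps min(2, 3) = 2 s.f.
Rounded to 2 significant figures: 1.4 × 10² km.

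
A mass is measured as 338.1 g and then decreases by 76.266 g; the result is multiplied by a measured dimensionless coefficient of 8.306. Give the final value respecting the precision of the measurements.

338.1 g − 76.266 g = 261.834 g; the difference is limited to 1 decimal place (4 s.f.).
Carrying full precision, 261.834 × 8.306 = 2174.793204 g; 8.306 has 4 s.f., so the result keeps min(4, 4) = 4 s.f.
Rounded to 4 significant figures: 2175 g.

2175 g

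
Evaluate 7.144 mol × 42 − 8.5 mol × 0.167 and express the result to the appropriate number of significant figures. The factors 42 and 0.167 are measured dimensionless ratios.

3.0 × 10² mol

7.144 × 42 = 300.048 → 3.0 × 10² mol (2 s.f., last digit at the 10^1 place).
8.5 × 0.167 = 1.4195 → 1.4 mol (2 s.f., last digit at the 10^-1 place).
Difference: 298.6285 mol; keep the coarser place, 10^1.
Result: 3.0 × 10² mol.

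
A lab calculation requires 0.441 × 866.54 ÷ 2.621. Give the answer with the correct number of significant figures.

0.441 × 866.54 ÷ 2.621 = 145.800892789…
Multiplication/division keeps the fewest significant figures: 0.441 → 3 s.f., 866.54 → 5 s.f., 2.621 → 4 s.f.; limit is 3.
Rounded to 3 significant figures: 146.

146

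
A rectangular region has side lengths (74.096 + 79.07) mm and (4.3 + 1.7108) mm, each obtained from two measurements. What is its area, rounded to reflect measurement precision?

9.2 × 10^2 mm²

74.096 + 79.07 = 153.166, limited to 2 d.p. → 5 s.f.; 4.3 + 1.7108 = 6.0108, limited to 1 d.p. → 2 s.f.
Carrying full precision, 153.166 × 6.0108 = 920.6501928; keep min(5, 2) = 2 s.f.
Rounded to 2 significant figures: 9.2 × 10^2 mm².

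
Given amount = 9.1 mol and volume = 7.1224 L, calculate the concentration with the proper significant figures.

concentration = 9.1 mol ÷ 7.1224 L = 1.27765921599… mol/L.
9.1 has 2 significant figures; 7.1224 has 5.
Division/multiplication keeps the fewest: 2 significant figures.
Rounded: 1.3 mol/L.

1.3 mol/L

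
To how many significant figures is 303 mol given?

3

303: zeros between nonzero digits are significant.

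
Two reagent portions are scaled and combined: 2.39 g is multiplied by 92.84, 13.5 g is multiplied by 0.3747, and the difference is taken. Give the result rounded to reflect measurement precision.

2.39 × 92.84 = 221.8876 → 222 g (3 s.f., last digit at the 10^0 place).
13.5 × 0.3747 = 5.05845 → 5.06 g (3 s.f., last digit at the 10^-2 place).
Difference: 216.82915 g; keep the coarser place, 10^0.
Result: 217 g.

217 g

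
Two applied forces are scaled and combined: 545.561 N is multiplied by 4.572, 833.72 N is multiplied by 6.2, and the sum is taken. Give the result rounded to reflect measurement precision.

7.7 × 10³ N

545.561 × 4.572 = 2494.304892 → 2494 N (4 s.f., last digit at the 10^0 place).
833.72 × 6.2 = 5169.064 → 5.2 × 10³ N (2 s.f., last digit at the 10^2 place).
Sum: 7663.368892 N; keep the coarser place, 10^2.
Result: 7.7 × 10³ N.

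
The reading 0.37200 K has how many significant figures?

5

0.37200: leading zeros are not significant; trailing zeros after a decimal point are significant.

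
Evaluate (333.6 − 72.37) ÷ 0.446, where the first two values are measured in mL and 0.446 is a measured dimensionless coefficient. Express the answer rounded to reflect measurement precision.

333.6 mL − 72.37 mL = 261.23 mL; the difference is limited to 1 decimal place (4 s.f.).
Carrying full precision, 261.23 ÷ 0.446 = 585.717488789… mL; 0.446 has 3 s.f., so the result keeps min(4, 3) = 3 s.f.
Rounded to 3 significant figures: 586 mL.

586 mL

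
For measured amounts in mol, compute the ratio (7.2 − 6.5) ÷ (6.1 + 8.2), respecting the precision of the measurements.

0.05

7.2 − 6.5 = 0.7, limited to 1 d.p. → 1 s.f.; 6.1 + 8.2 = 14.3, limited to 1 d.p. → 3 s.f.
Carrying full precision, 0.7 ÷ 14.3 = 0.048951048951…; keep min(1, 3) = 1 s.f.
Rounded to 1 significant figure: 0.05.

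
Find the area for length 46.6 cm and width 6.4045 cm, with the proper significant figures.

area = 46.6 cm × 6.4045 cm = 298.4497 cm².
46.6 has 3 significant figures; 6.4045 has 5.
Division/multiplication keeps the fewest: 3 significant figures.
Rounded: 298 cm².

298 cm²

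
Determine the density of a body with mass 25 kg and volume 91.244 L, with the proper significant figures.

0.27 kg/L

density = 25 kg ÷ 91.244 L = 0.273990618561… kg/L.
25 has 2 significant figures; 91.244 has 5.
Division/multiplication keeps the fewest: 2 significant figures.
Rounded: 0.27 kg/L.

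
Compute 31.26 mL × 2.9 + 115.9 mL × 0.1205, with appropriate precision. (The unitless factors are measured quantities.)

105 mL

31.26 × 2.9 = 90.654 → 91 mL (2 s.f., last digit at the 10^0 place).
115.9 × 0.1205 = 13.96595 → 13.97 mL (4 s.f., last digit at the 10^-2 place).
Sum: 104.61995 mL; keep the coarser place, 10^0.
Result: 105 mL.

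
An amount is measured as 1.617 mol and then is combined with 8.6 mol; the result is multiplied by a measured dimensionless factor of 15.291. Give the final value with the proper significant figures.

1.617 mol + 8.6 mol = 10.217 mol; the sum is limited to 1 decimal place (3 s.f.).
Carrying full precision, 10.217 × 15.291 = 156.228147 mol; 15.291 has 5 s.f., so the result keeps min(3, 5) = 3 s.f.
Rounded to 3 significant figures: 156 mol.

156 mol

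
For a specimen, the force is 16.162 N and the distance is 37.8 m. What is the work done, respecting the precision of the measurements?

611 J

work done = 16.162 N × 37.8 m = 610.9236 J.
16.162 has 5 significant figures; 37.8 has 3.
Division/multiplication keeps the fewest: 3 significant figures.
Rounded: 611 J.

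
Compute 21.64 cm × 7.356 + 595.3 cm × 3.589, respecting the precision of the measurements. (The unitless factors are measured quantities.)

2.296 × 10^3 cm

21.64 × 7.356 = 159.18384 → 159.2 cm (4 s.f., last digit at the 10^-1 place).
595.3 × 3.589 = 2136.5317 → 2.137 × 10^3 cm (4 s.f., last digit at the 10^0 place).
Sum: 2295.71554 cm; keep the coarser place, 10^0.
Result: 2.296 × 10^3 cm.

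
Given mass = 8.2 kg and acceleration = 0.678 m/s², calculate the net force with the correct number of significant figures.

5.6 N

net force = 8.2 kg × 0.678 m/s² = 5.5596 N.
8.2 has 2 significant figures; 0.678 has 3.
Division/multiplication keeps the fewest: 2 significant figures.
Rounded: 5.6 N.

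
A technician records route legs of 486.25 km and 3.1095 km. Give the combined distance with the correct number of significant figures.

489.36 km

486.25 km + 3.1095 km = 489.3595 km.
Addition/subtraction keeps the fewest decimal places: 486.25 → 2 decimal places, 3.1095 → 4 decimal places; limit is 2.
Rounded to 2 decimal places: 489.36 km.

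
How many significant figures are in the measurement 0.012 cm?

2

0.012: leading zeros are not significant.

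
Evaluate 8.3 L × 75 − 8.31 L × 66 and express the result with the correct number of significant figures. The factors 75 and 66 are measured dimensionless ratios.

8.3 × 75 = 622.5 → 6.2 × 10^2 L (2 s.f., last digit at the 10^1 place).
8.31 × 66 = 548.46 → 5.5 × 10^2 L (2 s.f., last digit at the 10^1 place).
Difference: 74.04 L; keep the coarser place, 10^1.
Result: 7 × 10^1 L.

7 × 10^1 L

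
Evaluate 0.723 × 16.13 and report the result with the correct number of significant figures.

11.7

0.723 × 16.13 = 11.66199
Multiplication/division keeps the fewest significant figures: 0.723 → 3 s.f., 16.13 → 4 s.f.; limit is 3.
Rounded to 3 significant figures: 11.7.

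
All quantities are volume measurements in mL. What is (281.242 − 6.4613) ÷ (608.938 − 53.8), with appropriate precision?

281.242 − 6.4613 = 274.7807, limited to 3 d.p. → 6 s.f.; 608.938 − 53.8 = 555.138, limited to 1 d.p. → 4 s.f.
Carrying full precision, 274.7807 ÷ 555.138 = 0.494977284927…; keep min(6, 4) = 4 s.f.
Rounded to 4 significant figures: 0.4950.

0.4950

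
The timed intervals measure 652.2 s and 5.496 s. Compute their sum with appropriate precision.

652.2 s + 5.496 s = 657.696 s.
Addition/subtraction keeps the fewest decimal places: 652.2 → 1 decimal place, 5.496 → 3 decimal places; limit is 1.
Rounded to 1 decimal place: 657.7 s.

657.7 s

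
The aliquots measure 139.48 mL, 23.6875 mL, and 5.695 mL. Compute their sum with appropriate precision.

168.86 mL

139.48 mL + 23.6875 mL + 5.695 mL = 168.8625 mL.
Addition/subtraction keeps the fewest decimal places: 139.48 → 2 decimal places, 23.6875 → 4 decimal places, 5.695 → 3 decimal places; limit is 2.
Rounded to 2 decimal places: 168.86 mL.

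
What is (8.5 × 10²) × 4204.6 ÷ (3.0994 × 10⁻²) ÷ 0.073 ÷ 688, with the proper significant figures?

2.3 × 10⁶

(8.5 × 10²) × 4204.6 ÷ (3.0994 × 10⁻²) ÷ 0.073 ÷ 688 = 2295909.07472…
Multiplication/division keeps the fewest significant figures: 8.5 × 10² → 2 s.f., 4204.6 → 5 s.f., 3.0994 × 10⁻² → 5 s.f., 0.073 → 2 s.f., 688 → 3 s.f.; limit is 2.
Rounded to 2 significant figures: 2.3 × 10⁶.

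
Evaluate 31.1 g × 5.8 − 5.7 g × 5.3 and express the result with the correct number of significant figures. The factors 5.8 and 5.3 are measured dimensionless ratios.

1.5 × 10^2 g

31.1 × 5.8 = 180.38 → 1.8 × 10^2 g (2 s.f., last digit at the 10^1 place).
5.7 × 5.3 = 30.21 → 3.0 × 10^1 g (2 s.f., last digit at the 10^0 place).
Difference: 150.17 g; keep the coarser place, 10^1.
Result: 1.5 × 10^2 g.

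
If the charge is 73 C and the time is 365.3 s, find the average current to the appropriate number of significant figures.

0.20 A

average current = 73 C ÷ 365.3 s = 0.199835751437… A.
73 has 2 significant figures; 365.3 has 4.
Division/multiplication keeps the fewest: 2 significant figures.
Rounded: 0.20 A.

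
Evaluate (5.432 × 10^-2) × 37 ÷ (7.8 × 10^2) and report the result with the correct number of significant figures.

0.0026

(5.432 × 10^-2) × 37 ÷ (7.8 × 10^2) = 0.00257671794872…
Multiplication/division keeps the fewest significant figures: 5.432 × 10^-2 → 4 s.f., 37 → 2 s.f., 7.8 × 10^2 → 2 s.f.; limit is 2.
Rounded to 2 significant figures: 0.0026.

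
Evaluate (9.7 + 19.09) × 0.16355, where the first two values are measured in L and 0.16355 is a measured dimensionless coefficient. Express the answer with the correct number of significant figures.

4.71 L

9.7 L + 19.09 L = 28.79 L; the sum is limited to 1 decimal place (3 s.f.).
Carrying full precision, 28.79 × 0.16355 = 4.7086045 L; 0.16355 has 5 s.f., so the result keeps min(3, 5) = 3 s.f.
Rounded to 3 significant figures: 4.71 L.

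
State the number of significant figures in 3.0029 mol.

5

3.0029: zeros between nonzero digits are significant.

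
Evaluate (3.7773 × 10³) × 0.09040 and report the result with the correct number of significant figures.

(3.7773 × 10³) × 0.09040 = 341.46792
Multiplication/division keeps the fewest significant figures: 3.7773 × 10³ → 5 s.f., 0.09040 → 4 s.f.; limit is 4.
Rounded to 4 significant figures: 341.5.

341.5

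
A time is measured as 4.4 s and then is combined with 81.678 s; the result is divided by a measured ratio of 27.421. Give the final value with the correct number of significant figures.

3.14 s

4.4 s + 81.678 s = 86.078 s; the sum is limited to 1 decimal place (3 s.f.).
Carrying full precision, 86.078 ÷ 27.421 = 3.1391269465… s; 27.421 has 5 s.f., so the result keeps min(3, 5) = 3 s.f.
Rounded to 3 significant figures: 3.14 s.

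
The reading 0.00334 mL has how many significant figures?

0.00334: leading zeros are not significant.

3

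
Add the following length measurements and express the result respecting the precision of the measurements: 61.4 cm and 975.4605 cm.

61.4 cm + 975.4605 cm = 1036.8605 cm.
Addition/subtraction keeps the fewest decimal places: 61.4 → 1 decimal place, 975.4605 → 4 decimal places; limit is 1.
Rounded to 1 decimal place: 1036.9 cm.

1036.9 cm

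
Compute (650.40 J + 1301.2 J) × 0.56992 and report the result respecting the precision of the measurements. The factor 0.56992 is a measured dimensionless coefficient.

1112.3 J

650.40 J + 1301.2 J = 1951.60 J; the sum is limited to 1 decimal place (5 s.f.).
Carrying full precision, 1951.60 × 0.56992 = 1112.255872 J; 0.56992 has 5 s.f., so the result keeps min(5, 5) = 5 s.f.
Rounded to 5 significant figures: 1112.3 J.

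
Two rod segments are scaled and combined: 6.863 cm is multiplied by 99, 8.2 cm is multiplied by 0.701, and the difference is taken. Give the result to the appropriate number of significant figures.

6.863 × 99 = 679.437 → 6.8 × 10^2 cm (2 s.f., last digit at the 10^1 place).
8.2 × 0.701 = 5.7482 → 5.7 cm (2 s.f., last digit at the 10^-1 place).
Difference: 673.6888 cm; keep the coarser place, 10^1.
Result: 6.7 × 10^2 cm.

6.7 × 10^2 cm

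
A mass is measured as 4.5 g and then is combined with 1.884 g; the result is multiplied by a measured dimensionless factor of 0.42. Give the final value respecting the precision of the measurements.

2.7 g

4.5 g + 1.884 g = 6.384 g; the sum is limited to 1 decimal place (2 s.f.).
Carrying full precision, 6.384 × 0.42 = 2.68128 g; 0.42 has 2 s.f., so the result keeps min(2, 2) = 2 s.f.
Rounded to 2 significant figures: 2.7 g.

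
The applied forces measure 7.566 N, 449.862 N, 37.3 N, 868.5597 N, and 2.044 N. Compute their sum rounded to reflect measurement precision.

7.566 N + 449.862 N + 37.3 N + 868.5597 N + 2.044 N = 1365.3317 N.
Addition/subtraction keeps the fewest decimal places: 7.566 → 3 decimal places, 449.862 → 3 decimal places, 37.3 → 1 decimal place, 868.5597 → 4 decimal places, 2.044 → 3 decimal places; limit is 1.
Rounded to 1 decimal place: 1.3653 × 10^3 N.

1.3653 × 10^3 N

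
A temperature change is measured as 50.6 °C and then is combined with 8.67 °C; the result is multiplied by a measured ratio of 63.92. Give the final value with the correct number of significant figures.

3.79 × 10³ °C

50.6 °C + 8.67 °C = 59.27 °C; the sum is limited to 1 decimal place (3 s.f.).
Carrying full precision, 59.27 × 63.92 = 3788.5384 °C; 63.92 has 4 s.f., so the result keeps min(3, 4) = 3 s.f.
Rounded to 3 significant figures: 3.79 × 10³ °C.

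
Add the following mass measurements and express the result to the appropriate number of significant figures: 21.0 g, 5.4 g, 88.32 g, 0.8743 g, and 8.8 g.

21.0 g + 5.4 g + 88.32 g + 0.8743 g + 8.8 g = 124.3943 g.
Addition/subtraction keeps the fewest decimal places: 21.0 → 1 decimal place, 5.4 → 1 decimal place, 88.32 → 2 decimal places, 0.8743 → 4 decimal places, 8.8 → 1 decimal place; limit is 1.
Rounded to 1 decimal place: 124.4 g.

124.4 g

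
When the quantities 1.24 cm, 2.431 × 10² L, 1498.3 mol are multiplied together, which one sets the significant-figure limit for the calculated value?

1.24 cm

1.24 cm → 3 s.f.; 2.431 × 10² L → 4 s.f.; 1498.3 mol → 5 s.f.
The fewest is 3 significant figures, from 1.24 cm.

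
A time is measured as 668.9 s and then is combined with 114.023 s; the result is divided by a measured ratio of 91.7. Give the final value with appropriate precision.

8.54 s

668.9 s + 114.023 s = 782.923 s; the sum is limited to 1 decimal place (4 s.f.).
Carrying full precision, 782.923 ÷ 91.7 = 8.53787350055… s; 91.7 has 3 s.f., so the result keeps min(4, 3) = 3 s.f.
Rounded to 3 significant figures: 8.54 s.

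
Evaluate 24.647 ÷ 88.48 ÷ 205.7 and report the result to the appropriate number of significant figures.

24.647 ÷ 88.48 ÷ 205.7 = 0.00135420576851…
Multiplication/division keeps the fewest significant figures: 24.647 → 5 s.f., 88.48 → 4 s.f., 205.7 → 4 s.f.; limit is 4.
Rounded to 4 significant figures: 0.001354.

0.001354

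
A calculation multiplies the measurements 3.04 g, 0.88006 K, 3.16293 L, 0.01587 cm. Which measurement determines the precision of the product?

3.04 g

3.04 g → 3 s.f.; 0.88006 K → 5 s.f.; 3.16293 L → 6 s.f.; 0.01587 cm → 4 s.f.
The fewest is 3 significant figures, from 3.04 g.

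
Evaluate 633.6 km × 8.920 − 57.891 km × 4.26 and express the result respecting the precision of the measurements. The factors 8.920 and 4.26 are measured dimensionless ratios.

633.6 × 8.920 = 5651.712 → 5652 km (4 s.f., last digit at the 10^0 place).
57.891 × 4.26 = 246.61566 → 247 km (3 s.f., last digit at the 10^0 place).
Difference: 5405.09634 km; keep the coarser place, 10^0.
Result: 5405 km.

5405 km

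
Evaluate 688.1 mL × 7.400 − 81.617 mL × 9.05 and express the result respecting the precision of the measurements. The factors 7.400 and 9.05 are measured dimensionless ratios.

4353 mL

688.1 × 7.400 = 5091.94 → 5092 mL (4 s.f., last digit at the 10^0 place).
81.617 × 9.05 = 738.63385 → 739 mL (3 s.f., last digit at the 10^0 place).
Difference: 4353.30615 mL; keep the coarser place, 10^0.
Result: 4353 mL.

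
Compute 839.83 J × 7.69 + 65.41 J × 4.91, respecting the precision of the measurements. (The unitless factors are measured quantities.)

839.83 × 7.69 = 6458.2927 → 6.46 × 10^3 J (3 s.f., last digit at the 10^1 place).
65.41 × 4.91 = 321.1631 → 321 J (3 s.f., last digit at the 10^0 place).
Sum: 6779.4558 J; keep the coarser place, 10^1.
Result: 6.78 × 10^3 J.

6.78 × 10^3 J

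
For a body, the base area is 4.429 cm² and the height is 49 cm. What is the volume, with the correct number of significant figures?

volume = 4.429 cm² × 49 cm = 217.021 cm³.
4.429 has 4 significant figures; 49 has 2.
Division/multiplication keeps the fewest: 2 significant figures.
Rounded: 2.2 × 10² cm³.

2.2 × 10² cm³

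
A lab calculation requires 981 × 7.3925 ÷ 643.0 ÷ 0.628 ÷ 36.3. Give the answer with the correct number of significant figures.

981 × 7.3925 ÷ 643.0 ÷ 0.628 ÷ 36.3 = 0.494746919604…
Multiplication/division keeps the fewest significant figures: 981 → 3 s.f., 7.3925 → 5 s.f., 643.0 → 4 s.f., 0.628 → 3 s.f., 36.3 → 3 s.f.; limit is 3.
Rounded to 3 significant figures: 4.95 × 10⁻¹.

4.95 × 10⁻¹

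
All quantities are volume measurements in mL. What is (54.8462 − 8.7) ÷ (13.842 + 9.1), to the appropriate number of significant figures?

54.8462 − 8.7 = 46.1462, limited to 1 d.p. → 3 s.f.; 13.842 + 9.1 = 22.942, limited to 1 d.p. → 3 s.f.
Carrying full precision, 46.1462 ÷ 22.942 = 2.0114288205…; keep min(3, 3) = 3 s.f.
Rounded to 3 significant figures: 2.01.

2.01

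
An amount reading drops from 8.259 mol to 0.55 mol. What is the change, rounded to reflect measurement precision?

7.71 mol

8.259 mol − 0.55 mol = 7.709 mol.
Addition/subtraction keeps the fewest decimal places: 8.259 → 3 decimal places, 0.55 → 2 decimal places; limit is 2.
Rounded to 2 decimal places: 7.71 mol.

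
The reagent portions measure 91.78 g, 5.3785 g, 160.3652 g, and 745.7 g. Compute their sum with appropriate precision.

1003.2 g

91.78 g + 5.3785 g + 160.3652 g + 745.7 g = 1003.2237 g.
Addition/subtraction keeps the fewest decimal places: 91.78 → 2 decimal places, 5.3785 → 4 decimal places, 160.3652 → 4 decimal places, 745.7 → 1 decimal place; limit is 1.
Rounded to 1 decimal place: 1003.2 g.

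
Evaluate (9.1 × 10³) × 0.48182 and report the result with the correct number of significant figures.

(9.1 × 10³) × 0.48182 = 4384.562
Multiplication/division keeps the fewest significant figures: 9.1 × 10³ → 2 s.f., 0.48182 → 5 s.f.; limit is 2.
Rounded to 2 significant figures: 4.4 × 10³.

4.4 × 10³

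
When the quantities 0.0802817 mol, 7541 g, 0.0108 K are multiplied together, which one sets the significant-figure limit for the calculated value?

0.0802817 mol → 6 s.f.; 7541 g → 4 s.f.; 0.0108 K → 3 s.f.
The fewest is 3 significant figures, from 0.0108 K.

0.0108 K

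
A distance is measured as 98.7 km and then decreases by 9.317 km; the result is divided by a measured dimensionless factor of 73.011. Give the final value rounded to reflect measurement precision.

1.22 km

98.7 km − 9.317 km = 89.383 km; the difference is limited to 1 decimal place (3 s.f.).
Carrying full precision, 89.383 ÷ 73.011 = 1.22424018299… km; 73.011 has 5 s.f., so the result keeps min(3, 5) = 3 s.f.
Rounded to 3 significant figures: 1.22 km.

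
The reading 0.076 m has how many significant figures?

2

0.076: leading zeros are not significant.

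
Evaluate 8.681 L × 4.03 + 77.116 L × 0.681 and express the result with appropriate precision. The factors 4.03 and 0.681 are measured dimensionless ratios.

87.5 L

8.681 × 4.03 = 34.98443 → 35.0 L (3 s.f., last digit at the 10^-1 place).
77.116 × 0.681 = 52.515996 → 52.5 L (3 s.f., last digit at the 10^-1 place).
Sum: 87.500426 L; keep the coarser place, 10^-1.
Result: 87.5 L.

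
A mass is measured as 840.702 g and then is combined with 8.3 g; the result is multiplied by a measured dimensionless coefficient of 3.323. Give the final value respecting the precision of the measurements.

840.702 g + 8.3 g = 849.002 g; the sum is limited to 1 decimal place (4 s.f.).
Carrying full precision, 849.002 × 3.323 = 2821.233646 g; 3.323 has 4 s.f., so the result keeps min(4, 4) = 4 s.f.
Rounded to 4 significant figures: 2821 g.

2821 g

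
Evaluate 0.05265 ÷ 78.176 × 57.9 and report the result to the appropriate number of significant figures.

0.0390

0.05265 ÷ 78.176 × 57.9 = 0.0389945123823…
Multiplication/division keeps the fewest significant figures: 0.05265 → 4 s.f., 78.176 → 5 s.f., 57.9 → 3 s.f.; limit is 3.
Rounded to 3 significant figures: 0.0390.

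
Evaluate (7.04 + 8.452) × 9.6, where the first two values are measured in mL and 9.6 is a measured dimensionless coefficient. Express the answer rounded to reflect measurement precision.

7.04 mL + 8.452 mL = 15.492 mL; the sum is limited to 2 decimal places (4 s.f.).
Carrying full precision, 15.492 × 9.6 = 148.7232 mL; 9.6 has 2 s.f., so the result keeps min(4, 2) = 2 s.f.
Rounded to 2 significant figures: 1.5 × 10² mL.

1.5 × 10² mL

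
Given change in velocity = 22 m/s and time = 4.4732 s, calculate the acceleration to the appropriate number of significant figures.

4.9 m/s²

acceleration = 22 m/s ÷ 4.4732 s = 4.91817937942… m/s².
22 has 2 significant figures; 4.4732 has 5.
Division/multiplication keeps the fewest: 2 significant figures.
Rounded: 4.9 m/s².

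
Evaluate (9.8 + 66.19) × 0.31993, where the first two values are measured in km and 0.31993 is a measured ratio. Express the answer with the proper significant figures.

9.8 km + 66.19 km = 75.99 km; the sum is limited to 1 decimal place (3 s.f.).
Carrying full precision, 75.99 × 0.31993 = 24.3114807 km; 0.31993 has 5 s.f., so the result keeps min(3, 5) = 3 s.f.
Rounded to 3 significant figures: 24.3 km.

24.3 km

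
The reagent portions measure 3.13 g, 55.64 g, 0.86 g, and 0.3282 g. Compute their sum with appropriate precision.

59.96 g

3.13 g + 55.64 g + 0.86 g + 0.3282 g = 59.9582 g.
Addition/subtraction keeps the fewest decimal places: 3.13 → 2 decimal places, 55.64 → 2 decimal places, 0.86 → 2 decimal places, 0.3282 → 4 decimal places; limit is 2.
Rounded to 2 decimal places: 59.96 g.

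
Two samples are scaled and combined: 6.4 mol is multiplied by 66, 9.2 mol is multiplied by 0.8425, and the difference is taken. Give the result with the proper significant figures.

4.1 × 10² mol

6.4 × 66 = 422.4 → 4.2 × 10² mol (2 s.f., last digit at the 10^1 place).
9.2 × 0.8425 = 7.751 → 7.8 mol (2 s.f., last digit at the 10^-1 place).
Difference: 414.649 mol; keep the coarser place, 10^1.
Result: 4.1 × 10² mol.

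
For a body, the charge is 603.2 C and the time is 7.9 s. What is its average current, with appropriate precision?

76 A

average current = 603.2 C ÷ 7.9 s = 76.3544303797… A.
603.2 has 4 significant figures; 7.9 has 2.
Division/multiplication keeps the fewest: 2 significant figures.
Rounded: 76 A.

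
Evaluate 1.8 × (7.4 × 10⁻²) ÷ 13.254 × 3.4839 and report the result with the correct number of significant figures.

1.8 × (7.4 × 10⁻²) ÷ 13.254 × 3.4839 = 0.0350124852875…
Multiplication/division keeps the fewest significant figures: 1.8 → 2 s.f., 7.4 × 10⁻² → 2 s.f., 13.254 → 5 s.f., 3.4839 → 5 s.f.; limit is 2.
Rounded to 2 significant figures: 0.035.

0.035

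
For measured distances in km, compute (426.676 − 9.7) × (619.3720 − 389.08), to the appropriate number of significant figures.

426.676 − 9.7 = 416.976, limited to 1 d.p. → 4 s.f.; 619.3720 − 389.08 = 230.2920, limited to 2 d.p. → 5 s.f.
Carrying full precision, 416.976 × 230.2920 = 96026.236992; keep min(4, 5) = 4 s.f.
Rounded to 4 significant figures: 9.603 × 10^4 km².

9.603 × 10^4 km²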